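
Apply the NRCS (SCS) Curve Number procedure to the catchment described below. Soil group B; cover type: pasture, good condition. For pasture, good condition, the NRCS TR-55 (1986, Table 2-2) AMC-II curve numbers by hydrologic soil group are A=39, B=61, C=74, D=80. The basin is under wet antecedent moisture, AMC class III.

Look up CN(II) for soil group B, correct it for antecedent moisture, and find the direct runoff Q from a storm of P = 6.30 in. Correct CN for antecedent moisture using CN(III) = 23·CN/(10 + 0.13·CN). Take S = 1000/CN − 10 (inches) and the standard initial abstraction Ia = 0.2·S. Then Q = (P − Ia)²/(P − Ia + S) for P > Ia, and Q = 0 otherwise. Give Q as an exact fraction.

Q = 2164862307/559277890 in ≈ 3.871 in

NRCS table: pasture, good condition, soil group B → CN(II) = 61
Wet (AMC III): CN(III) = 23·61/(10 + 0.13·61) = 1403/(1793/100) = 140300/1793 ≈ 78.249
Retention S: 1000/CN − 10 with CN=78.249 → S = 3900/1403 ≈ 2.780 in
Initial abstraction Ia = S/5 = (3900/1403)/5 = 780/1403 ≈ 0.556 in
Excess rainfall: 6.300 − 0.556 = 5.744 in; P > Ia so Q > 0
Q: (80589/14030)² ÷ (119589/14030) = 2164862307/559277890 in (≈ 3.871 in)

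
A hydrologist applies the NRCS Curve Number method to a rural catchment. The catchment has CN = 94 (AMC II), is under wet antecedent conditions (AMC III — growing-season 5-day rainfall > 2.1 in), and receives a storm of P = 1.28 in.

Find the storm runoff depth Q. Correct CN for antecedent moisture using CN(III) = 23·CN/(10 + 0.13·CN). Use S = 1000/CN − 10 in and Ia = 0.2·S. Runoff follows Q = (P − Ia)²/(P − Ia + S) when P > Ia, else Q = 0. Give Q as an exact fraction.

Q = 68442529/68562425 in ≈ 0.998 in

Adjust CN=94 to AMC III: 23·94/(10 + 0.13·94) → 2162 ÷ (1111/50) = 108100/1111 ≈ 97.300
Max retention: S = 1000/(108100/1111) − 10 = 300/1081 in (≈ 0.278 in)
Initial abstraction Ia = S/5 = (300/1081)/5 = 60/1081 ≈ 0.056 in
P − Ia = 1.280 − 0.056 = 33092/27025 ≈ 1.224 in (> 0, runoff occurs)
Runoff Q = (P−Ia)²/(P−Ia+S) = (1.224)²/(1.224+0.278) = 68442529/68562425 ≈ 0.998 in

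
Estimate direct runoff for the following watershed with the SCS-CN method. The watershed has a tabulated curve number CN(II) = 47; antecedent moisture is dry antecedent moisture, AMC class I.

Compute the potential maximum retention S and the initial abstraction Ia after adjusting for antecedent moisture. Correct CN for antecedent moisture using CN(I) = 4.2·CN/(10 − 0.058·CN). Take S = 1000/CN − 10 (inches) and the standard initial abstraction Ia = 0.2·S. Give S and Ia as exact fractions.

S = 26500/987 in ≈ 26.849 in; Ia = 5300/987 in ≈ 5.370 in

Dry (AMC I): CN(I) = 4.2·47/(10 − 0.058·47) = (987/5)/(3637/500) = 98700/3637 ≈ 27.138
Retention S: 1000/CN − 10 with CN=27.138 → S = 26500/987 ≈ 26.849 in
Ia = 0.2·(26500/987) = 5300/987 in ≈ 5.370 in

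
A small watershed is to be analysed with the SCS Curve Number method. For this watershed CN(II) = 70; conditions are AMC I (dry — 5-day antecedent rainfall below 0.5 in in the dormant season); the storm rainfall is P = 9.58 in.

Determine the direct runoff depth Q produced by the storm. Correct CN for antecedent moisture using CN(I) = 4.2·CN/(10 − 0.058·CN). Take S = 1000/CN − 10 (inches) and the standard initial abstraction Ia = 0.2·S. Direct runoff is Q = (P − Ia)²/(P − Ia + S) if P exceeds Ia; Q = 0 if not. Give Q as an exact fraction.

Q = 341177841/106503950 in ≈ 3.203 in

Dry (AMC I): CN(I) = 4.2·70/(10 − 0.058·70) = 294/(297/50) = 4900/99 ≈ 49.495
Retention S: 1000/CN − 10 with CN=49.495 → S = 500/49 ≈ 10.204 in
Ia = 0.2·(500/49) = 100/49 in ≈ 2.041 in
Excess rainfall: 9.580 − 2.041 = 7.539 in; P > Ia so Q > 0
Runoff Q = (P−Ia)²/(P−Ia+S) = (7.539)²/(7.539+10.204) = 341177841/106503950 ≈ 3.203 in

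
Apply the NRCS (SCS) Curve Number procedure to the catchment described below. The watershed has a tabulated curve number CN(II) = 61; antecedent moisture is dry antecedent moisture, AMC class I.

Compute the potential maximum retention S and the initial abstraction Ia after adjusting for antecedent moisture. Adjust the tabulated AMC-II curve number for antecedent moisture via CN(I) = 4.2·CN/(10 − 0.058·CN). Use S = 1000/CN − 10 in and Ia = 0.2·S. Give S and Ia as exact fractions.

S = 6500/427 in ≈ 15.222 in; Ia = 1300/427 in ≈ 3.044 in

Dry (AMC I): CN(I) = 4.2·61/(10 − 0.058·61) = (1281/5)/(3231/500) = 42700/1077 ≈ 39.647
Max retention: S = 1000/(42700/1077) − 10 = 6500/427 in (≈ 15.222 in)
Ia = 0.2·(6500/427) = 1300/427 in ≈ 3.044 in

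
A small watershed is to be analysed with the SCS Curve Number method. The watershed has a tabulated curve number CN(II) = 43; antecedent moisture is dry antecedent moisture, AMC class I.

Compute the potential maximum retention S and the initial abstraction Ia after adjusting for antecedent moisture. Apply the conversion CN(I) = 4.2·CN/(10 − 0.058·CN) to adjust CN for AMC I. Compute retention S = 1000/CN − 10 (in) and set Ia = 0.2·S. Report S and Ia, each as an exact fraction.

S = 9500/301 in ≈ 31.561 in; Ia = 1900/301 in ≈ 6.312 in

CN(I) from CN(II)=43: (4.2·43)/(10 − 0.058·43) = 30100/1251 ≈ 24.061
Max retention: S = 1000/(30100/1251) − 10 = 9500/301 in (≈ 31.561 in)
Initial abstraction Ia = S/5 = (9500/301)/5 = 1900/301 ≈ 6.312 in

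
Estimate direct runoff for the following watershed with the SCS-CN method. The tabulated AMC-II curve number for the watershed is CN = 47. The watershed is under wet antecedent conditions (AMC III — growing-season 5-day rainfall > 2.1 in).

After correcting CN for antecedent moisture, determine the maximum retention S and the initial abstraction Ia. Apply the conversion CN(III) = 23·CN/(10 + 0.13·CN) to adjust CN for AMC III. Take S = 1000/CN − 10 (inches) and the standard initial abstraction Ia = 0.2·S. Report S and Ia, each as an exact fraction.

S = 5300/1081 in ≈ 4.903 in; Ia = 1060/1081 in ≈ 0.981 in

Wet (AMC III): CN(III) = 23·47/(10 + 0.13·47) = 1081/(1611/100) = 108100/1611 ≈ 67.101
Retention S: 1000/CN − 10 with CN=67.101 → S = 5300/1081 ≈ 4.903 in
Ia = 0.2·(5300/1081) = 1060/1081 in ≈ 0.981 in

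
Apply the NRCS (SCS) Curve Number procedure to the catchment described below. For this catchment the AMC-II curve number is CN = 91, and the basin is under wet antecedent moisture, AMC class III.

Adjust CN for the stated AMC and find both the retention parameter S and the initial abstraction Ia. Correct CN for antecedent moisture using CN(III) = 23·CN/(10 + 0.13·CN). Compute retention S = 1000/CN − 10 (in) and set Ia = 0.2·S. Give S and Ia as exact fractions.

Wet (AMC III): CN(III) = 23·91/(10 + 0.13·91) = 2093/(2183/100) = 209300/2183 ≈ 95.877
Retention S: 1000/CN − 10 with CN=95.877 → S = 900/2093 ≈ 0.430 in
Initial abstraction Ia = S/5 = (900/2093)/5 = 180/2093 ≈ 0.086 in

S = 900/2093 in ≈ 0.430 in; Ia = 180/2093 in ≈ 0.086 in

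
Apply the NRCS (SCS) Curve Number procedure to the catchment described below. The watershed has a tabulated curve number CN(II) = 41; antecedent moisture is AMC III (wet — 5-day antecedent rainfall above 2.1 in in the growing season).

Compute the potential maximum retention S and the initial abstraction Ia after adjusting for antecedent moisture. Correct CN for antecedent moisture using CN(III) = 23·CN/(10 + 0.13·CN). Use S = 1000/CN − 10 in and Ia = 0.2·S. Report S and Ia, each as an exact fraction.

Wet (AMC III): CN(III) = 23·41/(10 + 0.13·41) = 943/(1533/100) = 94300/1533 ≈ 61.513
S = 1000/(94300/1533) − 10 = 5900/943 in ≈ 6.257 in
Ia = 0.2S: 0.2·6.257 = 1.251 in (exactly 1180/943)

S = 5900/943 in ≈ 6.257 in; Ia = 1180/943 in ≈ 1.251 in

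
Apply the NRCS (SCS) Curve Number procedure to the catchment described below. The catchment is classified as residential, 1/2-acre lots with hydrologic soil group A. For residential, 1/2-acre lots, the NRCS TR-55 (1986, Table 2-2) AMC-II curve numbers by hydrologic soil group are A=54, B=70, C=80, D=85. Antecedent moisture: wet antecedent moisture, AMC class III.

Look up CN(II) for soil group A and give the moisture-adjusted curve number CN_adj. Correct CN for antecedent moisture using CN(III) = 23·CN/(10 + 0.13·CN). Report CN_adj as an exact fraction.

NRCS table: residential, 1/2-acre lots, soil group A → CN(II) = 54
CN(III) from CN(II)=54: (23·54)/(10 + 0.13·54) = 2700/37 ≈ 72.973

CN_adj = 2700/37 ≈ 72.973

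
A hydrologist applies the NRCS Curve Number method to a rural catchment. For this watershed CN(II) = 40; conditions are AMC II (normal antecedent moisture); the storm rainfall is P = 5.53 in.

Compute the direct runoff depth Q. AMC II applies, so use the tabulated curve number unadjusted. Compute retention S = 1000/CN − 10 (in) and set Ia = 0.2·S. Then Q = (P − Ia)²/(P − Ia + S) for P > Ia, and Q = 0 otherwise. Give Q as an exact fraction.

AMC II — tabulated CN = 40 applies directly.
S = 1000/40 − 10 = 15 in ≈ 15.000 in
Ia = 0.2·15 = 3 in ≈ 3.000 in
Excess rainfall: 5.530 − 3.000 = 2.530 in; P > Ia so Q > 0
Runoff Q = (P−Ia)²/(P−Ia+S) = (2.530)²/(2.530+15.000) = 64009/175300 ≈ 0.365 in

Q = 64009/175300 in ≈ 0.365 in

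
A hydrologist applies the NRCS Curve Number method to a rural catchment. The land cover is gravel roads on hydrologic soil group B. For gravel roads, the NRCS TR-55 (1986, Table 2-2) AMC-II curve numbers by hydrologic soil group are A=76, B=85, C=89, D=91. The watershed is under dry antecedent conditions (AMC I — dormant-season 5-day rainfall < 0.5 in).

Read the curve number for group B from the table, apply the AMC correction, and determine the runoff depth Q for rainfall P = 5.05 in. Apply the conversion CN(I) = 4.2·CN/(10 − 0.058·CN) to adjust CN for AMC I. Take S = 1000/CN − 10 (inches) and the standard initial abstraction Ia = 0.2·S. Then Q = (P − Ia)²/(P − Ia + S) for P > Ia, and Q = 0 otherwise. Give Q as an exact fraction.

Q = 100380361/47645220 in ≈ 2.107 in

NRCS table: gravel roads, soil group B → CN(II) = 85
Adjust CN=85 to AMC I: 4.2·85/(10 − 0.058·85) → 357 ÷ (507/100) = 11900/169 ≈ 70.414
Retention S: 1000/CN − 10 with CN=70.414 → S = 500/119 ≈ 4.202 in
Initial abstraction Ia = S/5 = (500/119)/5 = 100/119 ≈ 0.840 in
P − Ia = 5.050 − 0.840 = 10019/2380 ≈ 4.210 in (> 0, runoff occurs)
Q = (10019/2380)²/((10019/2380) + 500/119) = (100380361/5664400)/(20019/2380) = 100380361/47645220 in ≈ 2.107 in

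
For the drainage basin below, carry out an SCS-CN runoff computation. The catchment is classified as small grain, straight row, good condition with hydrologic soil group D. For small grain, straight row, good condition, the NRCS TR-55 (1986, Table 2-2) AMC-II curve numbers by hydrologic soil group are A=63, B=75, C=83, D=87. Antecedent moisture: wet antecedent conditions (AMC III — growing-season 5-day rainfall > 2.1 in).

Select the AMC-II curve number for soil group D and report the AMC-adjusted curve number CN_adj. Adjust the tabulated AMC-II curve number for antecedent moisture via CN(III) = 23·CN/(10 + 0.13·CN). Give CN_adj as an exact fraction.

NRCS table: small grain, straight row, good condition, soil group D → CN(II) = 87
CN(III) from CN(II)=87: (23·87)/(10 + 0.13·87) = 200100/2131 ≈ 93.900

CN_adj = 200100/2131 ≈ 93.900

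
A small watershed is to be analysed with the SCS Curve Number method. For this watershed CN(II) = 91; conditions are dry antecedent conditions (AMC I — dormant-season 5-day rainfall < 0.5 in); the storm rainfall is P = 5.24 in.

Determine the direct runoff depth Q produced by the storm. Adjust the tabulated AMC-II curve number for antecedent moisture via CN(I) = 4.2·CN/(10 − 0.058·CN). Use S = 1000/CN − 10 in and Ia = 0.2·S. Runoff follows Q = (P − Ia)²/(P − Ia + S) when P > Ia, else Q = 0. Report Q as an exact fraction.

Q = 5767946809/1806643475 in ≈ 3.193 in

Dry (AMC I): CN(I) = 4.2·91/(10 − 0.058·91) = (1911/5)/(2361/500) = 63700/787 ≈ 80.940
Retention S: 1000/CN − 10 with CN=80.940 → S = 1500/637 ≈ 2.355 in
Ia = 0.2S: 0.2·2.355 = 0.471 in (exactly 300/637)
Excess rainfall: 5.240 − 0.471 = 4.769 in; P > Ia so Q > 0
Q: (75947/15925)² ÷ (113447/15925) = 5767946809/1806643475 in (≈ 3.193 in)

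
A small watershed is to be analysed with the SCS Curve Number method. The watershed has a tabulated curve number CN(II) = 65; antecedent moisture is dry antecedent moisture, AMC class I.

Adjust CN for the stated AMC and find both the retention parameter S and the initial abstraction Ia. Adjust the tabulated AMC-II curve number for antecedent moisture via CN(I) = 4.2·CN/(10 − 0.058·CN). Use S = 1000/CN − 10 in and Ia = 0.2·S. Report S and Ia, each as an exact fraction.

Dry (AMC I): CN(I) = 4.2·65/(10 − 0.058·65) = 273/(623/100) = 3900/89 ≈ 43.820
Retention S: 1000/CN − 10 with CN=43.820 → S = 500/39 ≈ 12.821 in
Ia = 0.2·(500/39) = 100/39 in ≈ 2.564 in

S = 500/39 in ≈ 12.821 in; Ia = 100/39 in ≈ 2.564 in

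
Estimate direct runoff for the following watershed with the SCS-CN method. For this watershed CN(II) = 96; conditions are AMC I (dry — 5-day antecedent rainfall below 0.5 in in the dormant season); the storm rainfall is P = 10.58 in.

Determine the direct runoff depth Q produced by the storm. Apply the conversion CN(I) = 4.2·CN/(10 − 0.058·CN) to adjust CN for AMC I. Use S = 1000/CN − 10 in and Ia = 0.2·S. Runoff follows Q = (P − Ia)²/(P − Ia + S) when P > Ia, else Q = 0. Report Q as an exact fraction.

Dry (AMC I): CN(I) = 4.2·96/(10 − 0.058·96) = (2016/5)/(554/125) = 25200/277 ≈ 90.975
S = 1000/(25200/277) − 10 = 125/126 in ≈ 0.992 in
Initial abstraction Ia = S/5 = (125/126)/5 = 25/126 ≈ 0.198 in
P − Ia = 10.580 − 0.198 = 16351/1575 ≈ 10.382 in (> 0, runoff occurs)
Q = (16351/1575)²/((16351/1575) + 125/126) = (267355201/2480625)/(35827/3150) = 534710402/56427525 in ≈ 9.476 in

Q = 534710402/56427525 in ≈ 9.476 in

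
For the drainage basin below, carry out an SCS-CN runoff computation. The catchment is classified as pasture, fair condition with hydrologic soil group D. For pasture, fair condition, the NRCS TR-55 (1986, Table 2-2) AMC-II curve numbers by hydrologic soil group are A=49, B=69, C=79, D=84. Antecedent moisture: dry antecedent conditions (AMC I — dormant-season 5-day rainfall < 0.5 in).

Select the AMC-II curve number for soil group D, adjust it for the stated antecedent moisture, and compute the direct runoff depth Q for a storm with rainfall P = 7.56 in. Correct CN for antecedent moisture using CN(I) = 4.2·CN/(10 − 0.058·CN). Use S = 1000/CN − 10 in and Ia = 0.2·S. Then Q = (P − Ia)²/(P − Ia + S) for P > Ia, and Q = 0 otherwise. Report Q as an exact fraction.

NRCS table: pasture, fair condition, soil group D → CN(II) = 84
Dry (AMC I): CN(I) = 4.2·84/(10 − 0.058·84) = (1764/5)/(641/125) = 44100/641 ≈ 68.799
S = 1000/(44100/641) − 10 = 2000/441 in ≈ 4.535 in
Ia = 0.2·(2000/441) = 400/441 in ≈ 0.907 in
P − Ia = 7.560 − 0.907 = 73349/11025 ≈ 6.653 in (> 0, runoff occurs)
Runoff Q = (P−Ia)²/(P−Ia+S) = (6.653)²/(6.653+4.535) = 5380075801/1359922725 ≈ 3.956 in

Q = 5380075801/1359922725 in ≈ 3.956 in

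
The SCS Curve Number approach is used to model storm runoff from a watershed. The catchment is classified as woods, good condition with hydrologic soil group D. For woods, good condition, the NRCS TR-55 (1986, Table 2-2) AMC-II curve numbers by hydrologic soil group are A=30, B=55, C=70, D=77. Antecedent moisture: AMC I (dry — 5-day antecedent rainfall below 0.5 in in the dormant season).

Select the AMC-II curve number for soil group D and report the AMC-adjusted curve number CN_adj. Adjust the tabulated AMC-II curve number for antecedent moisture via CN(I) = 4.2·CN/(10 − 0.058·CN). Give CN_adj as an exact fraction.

NRCS table: woods, good condition, soil group D → CN(II) = 77
Adjust CN=77 to AMC I: 4.2·77/(10 − 0.058·77) → (1617/5) ÷ (2767/500) = 161700/2767 ≈ 58.439

CN_adj = 161700/2767 ≈ 58.439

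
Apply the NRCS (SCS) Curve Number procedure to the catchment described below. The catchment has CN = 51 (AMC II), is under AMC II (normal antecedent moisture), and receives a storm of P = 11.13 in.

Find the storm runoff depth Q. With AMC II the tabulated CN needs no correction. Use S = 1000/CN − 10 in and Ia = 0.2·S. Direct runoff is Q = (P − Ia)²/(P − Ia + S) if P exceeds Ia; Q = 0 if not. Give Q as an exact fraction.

Q = 315074767/69915900 in ≈ 4.506 in

Average conditions: CN = 51 (no AMC adjustment).
Max retention: S = 1000/51 − 10 = 490/51 in (≈ 9.608 in)
Ia = 0.2·(490/51) = 98/51 in ≈ 1.922 in
Since P=11.130 > Ia=1.922: effective rainfall P−Ia = 46963/5100 in
Q: (46963/5100)² ÷ (95963/5100) = 315074767/69915900 in (≈ 4.506 in)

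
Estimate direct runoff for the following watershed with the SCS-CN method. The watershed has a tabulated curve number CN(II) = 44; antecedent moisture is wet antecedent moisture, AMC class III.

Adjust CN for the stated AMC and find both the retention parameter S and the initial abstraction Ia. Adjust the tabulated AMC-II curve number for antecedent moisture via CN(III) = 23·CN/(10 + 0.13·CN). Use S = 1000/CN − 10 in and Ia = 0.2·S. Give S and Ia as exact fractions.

S = 1400/253 in ≈ 5.534 in; Ia = 280/253 in ≈ 1.107 in

CN(III) from CN(II)=44: (23·44)/(10 + 0.13·44) = 25300/393 ≈ 64.377
S = 1000/(25300/393) − 10 = 1400/253 in ≈ 5.534 in
Ia = 0.2·(1400/253) = 280/253 in ≈ 1.107 in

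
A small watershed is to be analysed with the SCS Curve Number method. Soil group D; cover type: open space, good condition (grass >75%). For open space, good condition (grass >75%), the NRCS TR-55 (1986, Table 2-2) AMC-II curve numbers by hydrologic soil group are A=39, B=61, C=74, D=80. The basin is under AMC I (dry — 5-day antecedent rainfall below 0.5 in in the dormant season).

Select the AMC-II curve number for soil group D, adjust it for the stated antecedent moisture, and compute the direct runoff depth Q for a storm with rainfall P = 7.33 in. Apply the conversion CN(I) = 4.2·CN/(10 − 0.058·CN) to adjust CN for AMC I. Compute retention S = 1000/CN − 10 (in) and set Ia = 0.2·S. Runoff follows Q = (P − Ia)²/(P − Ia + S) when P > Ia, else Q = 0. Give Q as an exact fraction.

Q = 166229449/53325300 in ≈ 3.117 in

NRCS table: open space, good condition (grass >75%), soil group D → CN(II) = 80
Adjust CN=80 to AMC I: 4.2·80/(10 − 0.058·80) → 336 ÷ (134/25) = 4200/67 ≈ 62.687
Retention S: 1000/CN − 10 with CN=62.687 → S = 125/21 ≈ 5.952 in
Initial abstraction Ia = S/5 = (125/21)/5 = 25/21 ≈ 1.190 in
Since P=7.330 > Ia=1.190: effective rainfall P−Ia = 12893/2100 in
Q: (12893/2100)² ÷ (25393/2100) = 166229449/53325300 in (≈ 3.117 in)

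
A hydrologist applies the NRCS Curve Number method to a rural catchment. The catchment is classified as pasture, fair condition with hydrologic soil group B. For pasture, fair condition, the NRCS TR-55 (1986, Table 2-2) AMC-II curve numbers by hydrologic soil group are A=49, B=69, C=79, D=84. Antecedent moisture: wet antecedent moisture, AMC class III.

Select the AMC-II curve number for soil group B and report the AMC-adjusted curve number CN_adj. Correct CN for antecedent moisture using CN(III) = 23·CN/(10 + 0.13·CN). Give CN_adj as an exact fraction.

NRCS table: pasture, fair condition, soil group B → CN(II) = 69
Adjust CN=69 to AMC III: 23·69/(10 + 0.13·69) → 1587 ÷ (1897/100) = 158700/1897 ≈ 83.658

CN_adj = 158700/1897 ≈ 83.658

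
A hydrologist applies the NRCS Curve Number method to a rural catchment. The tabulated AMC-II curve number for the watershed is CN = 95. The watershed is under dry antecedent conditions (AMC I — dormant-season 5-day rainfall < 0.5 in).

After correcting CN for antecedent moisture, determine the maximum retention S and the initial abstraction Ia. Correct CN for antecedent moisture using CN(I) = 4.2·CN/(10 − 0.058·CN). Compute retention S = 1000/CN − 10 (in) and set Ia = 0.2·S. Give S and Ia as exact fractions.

Dry (AMC I): CN(I) = 4.2·95/(10 − 0.058·95) = 399/(449/100) = 39900/449 ≈ 88.864
Retention S: 1000/CN − 10 with CN=88.864 → S = 500/399 ≈ 1.253 in
Ia = 0.2S: 0.2·1.253 = 0.251 in (exactly 100/399)

S = 500/399 in ≈ 1.253 in; Ia = 100/399 in ≈ 0.251 in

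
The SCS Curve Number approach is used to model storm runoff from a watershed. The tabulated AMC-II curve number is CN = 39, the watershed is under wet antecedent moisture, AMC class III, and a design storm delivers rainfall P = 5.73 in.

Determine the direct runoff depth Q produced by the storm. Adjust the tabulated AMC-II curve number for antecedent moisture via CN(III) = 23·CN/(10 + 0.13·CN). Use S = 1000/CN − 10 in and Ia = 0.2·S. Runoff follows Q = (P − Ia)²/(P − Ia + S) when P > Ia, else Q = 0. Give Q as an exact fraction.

CN(III) from CN(II)=39: (23·39)/(10 + 0.13·39) = 89700/1507 ≈ 59.522
Max retention: S = 1000/(89700/1507) − 10 = 6100/897 in (≈ 6.800 in)
Initial abstraction Ia = S/5 = (6100/897)/5 = 1220/897 ≈ 1.360 in
Since P=5.730 > Ia=1.360: effective rainfall P−Ia = 391981/89700 in
Runoff Q = (P−Ia)²/(P−Ia+S) = (4.370)²/(4.370+6.800) = 153649104361/89877695700 ≈ 1.710 in

Q = 153649104361/89877695700 in ≈ 1.710 in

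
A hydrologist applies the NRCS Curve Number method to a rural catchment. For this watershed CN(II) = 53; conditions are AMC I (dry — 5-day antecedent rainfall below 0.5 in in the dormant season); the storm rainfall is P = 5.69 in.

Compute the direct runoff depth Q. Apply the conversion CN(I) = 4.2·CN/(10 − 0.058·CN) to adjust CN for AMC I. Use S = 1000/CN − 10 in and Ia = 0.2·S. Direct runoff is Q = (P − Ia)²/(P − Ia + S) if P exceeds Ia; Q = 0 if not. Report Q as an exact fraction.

Dry (AMC I): CN(I) = 4.2·53/(10 − 0.058·53) = (1113/5)/(3463/500) = 111300/3463 ≈ 32.140
S = 1000/(111300/3463) − 10 = 23500/1113 in ≈ 21.114 in
Ia = 0.2S: 0.2·21.114 = 4.223 in (exactly 4700/1113)
Excess rainfall: 5.690 − 4.223 = 1.467 in; P > Ia so Q > 0
Q = (163297/111300)²/((163297/111300) + 23500/1113) = (26665910209/12387690000)/(2513297/111300) = 26665910209/279729956100 in ≈ 0.095 in

Q = 26665910209/279729956100 in ≈ 0.095 in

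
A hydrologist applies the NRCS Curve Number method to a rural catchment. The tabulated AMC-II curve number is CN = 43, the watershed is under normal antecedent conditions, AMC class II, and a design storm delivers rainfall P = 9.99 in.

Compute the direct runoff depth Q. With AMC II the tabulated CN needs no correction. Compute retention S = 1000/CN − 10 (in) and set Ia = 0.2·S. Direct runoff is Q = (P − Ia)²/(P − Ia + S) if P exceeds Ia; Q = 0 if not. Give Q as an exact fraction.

Average conditions: CN = 43 (no AMC adjustment).
Max retention: S = 1000/43 − 10 = 570/43 in (≈ 13.256 in)
Ia = 0.2·(570/43) = 114/43 in ≈ 2.651 in
P − Ia = 9.990 − 2.651 = 31557/4300 ≈ 7.339 in (> 0, runoff occurs)
Q = (31557/4300)²/((31557/4300) + 570/43) = (995844249/18490000)/(88557/4300) = 331948083/126931700 in ≈ 2.615 in

Q = 331948083/126931700 in ≈ 2.615 in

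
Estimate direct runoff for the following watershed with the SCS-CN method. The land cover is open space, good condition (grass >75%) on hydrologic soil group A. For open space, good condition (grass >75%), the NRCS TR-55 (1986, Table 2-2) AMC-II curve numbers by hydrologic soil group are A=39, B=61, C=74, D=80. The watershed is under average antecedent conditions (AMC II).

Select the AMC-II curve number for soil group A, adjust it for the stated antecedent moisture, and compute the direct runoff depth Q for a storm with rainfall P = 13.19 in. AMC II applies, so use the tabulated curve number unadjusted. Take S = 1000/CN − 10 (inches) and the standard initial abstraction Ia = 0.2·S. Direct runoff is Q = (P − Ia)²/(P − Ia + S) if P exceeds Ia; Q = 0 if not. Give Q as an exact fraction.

NRCS table: open space, good condition (grass >75%), soil group A → CN(II) = 39
AMC II — tabulated CN = 39 applies directly.
Retention S: 1000/CN − 10 with CN=39.000 → S = 610/39 ≈ 15.641 in
Ia = 0.2·(610/39) = 122/39 in ≈ 3.128 in
Excess rainfall: 13.190 − 3.128 = 10.062 in; P > Ia so Q > 0
Q: (39241/3900)² ÷ (100241/3900) = 1539856081/390939900 in (≈ 3.939 in)

Q = 1539856081/390939900 in ≈ 3.939 in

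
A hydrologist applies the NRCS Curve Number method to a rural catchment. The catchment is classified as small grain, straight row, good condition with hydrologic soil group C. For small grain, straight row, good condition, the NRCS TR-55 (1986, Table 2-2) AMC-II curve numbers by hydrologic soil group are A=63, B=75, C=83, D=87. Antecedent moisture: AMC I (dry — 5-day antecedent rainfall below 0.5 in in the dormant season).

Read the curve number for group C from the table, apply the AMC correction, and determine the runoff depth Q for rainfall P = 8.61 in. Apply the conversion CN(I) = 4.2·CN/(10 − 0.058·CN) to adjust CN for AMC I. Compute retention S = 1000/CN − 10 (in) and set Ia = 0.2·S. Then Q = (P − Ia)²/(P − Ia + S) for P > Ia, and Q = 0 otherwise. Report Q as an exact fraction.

Q = 1770823702729/380100018900 in ≈ 4.659 in

NRCS table: small grain, straight row, good condition, soil group C → CN(II) = 83
Dry (AMC I): CN(I) = 4.2·83/(10 − 0.058·83) = (1743/5)/(2593/500) = 174300/2593 ≈ 67.219
Retention S: 1000/CN − 10 with CN=67.219 → S = 8500/1743 ≈ 4.877 in
Initial abstraction Ia = S/5 = (8500/1743)/5 = 1700/1743 ≈ 0.975 in
P − Ia = 8.610 − 0.975 = 1330723/174300 ≈ 7.635 in (> 0, runoff occurs)
Q: (1330723/174300)² ÷ (2180723/174300) = 1770823702729/380100018900 in (≈ 4.659 in)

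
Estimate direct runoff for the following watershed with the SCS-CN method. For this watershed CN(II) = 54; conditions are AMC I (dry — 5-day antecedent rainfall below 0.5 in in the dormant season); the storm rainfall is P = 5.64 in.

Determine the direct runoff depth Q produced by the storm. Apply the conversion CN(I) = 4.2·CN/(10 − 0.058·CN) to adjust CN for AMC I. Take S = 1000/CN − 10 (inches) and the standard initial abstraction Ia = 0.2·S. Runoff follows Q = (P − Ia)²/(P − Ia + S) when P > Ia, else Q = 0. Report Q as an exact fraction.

Q = 503867809/4393498725 in ≈ 0.115 in

Dry (AMC I): CN(I) = 4.2·54/(10 − 0.058·54) = (1134/5)/(1717/250) = 56700/1717 ≈ 33.023
Retention S: 1000/CN − 10 with CN=33.023 → S = 11500/567 ≈ 20.282 in
Ia = 0.2S: 0.2·20.282 = 4.056 in (exactly 2300/567)
P − Ia = 5.640 − 4.056 = 22447/14175 ≈ 1.584 in (> 0, runoff occurs)
Q = (22447/14175)²/((22447/14175) + 11500/567) = (503867809/200930625)/(309947/14175) = 503867809/4393498725 in ≈ 0.115 in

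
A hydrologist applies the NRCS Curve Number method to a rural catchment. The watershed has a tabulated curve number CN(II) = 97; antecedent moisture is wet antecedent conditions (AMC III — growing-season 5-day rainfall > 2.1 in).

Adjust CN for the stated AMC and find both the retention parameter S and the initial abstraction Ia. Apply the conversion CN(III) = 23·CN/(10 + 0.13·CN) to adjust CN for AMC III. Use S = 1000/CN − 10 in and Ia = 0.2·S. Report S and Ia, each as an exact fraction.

S = 300/2231 in ≈ 0.134 in; Ia = 60/2231 in ≈ 0.027 in

CN(III) from CN(II)=97: (23·97)/(10 + 0.13·97) = 223100/2261 ≈ 98.673
Max retention: S = 1000/(223100/2261) − 10 = 300/2231 in (≈ 0.134 in)
Initial abstraction Ia = S/5 = (300/2231)/5 = 60/2231 ≈ 0.027 in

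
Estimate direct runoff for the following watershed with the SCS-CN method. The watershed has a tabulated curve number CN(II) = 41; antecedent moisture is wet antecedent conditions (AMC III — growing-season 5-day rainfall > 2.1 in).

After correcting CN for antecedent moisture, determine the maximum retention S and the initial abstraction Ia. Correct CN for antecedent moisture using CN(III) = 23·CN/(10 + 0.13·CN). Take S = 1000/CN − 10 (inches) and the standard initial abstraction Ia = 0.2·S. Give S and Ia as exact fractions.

S = 5900/943 in ≈ 6.257 in; Ia = 1180/943 in ≈ 1.251 in

Adjust CN=41 to AMC III: 23·41/(10 + 0.13·41) → 943 ÷ (1533/100) = 94300/1533 ≈ 61.513
Max retention: S = 1000/(94300/1533) − 10 = 5900/943 in (≈ 6.257 in)
Ia = 0.2·(5900/943) = 1180/943 in ≈ 1.251 in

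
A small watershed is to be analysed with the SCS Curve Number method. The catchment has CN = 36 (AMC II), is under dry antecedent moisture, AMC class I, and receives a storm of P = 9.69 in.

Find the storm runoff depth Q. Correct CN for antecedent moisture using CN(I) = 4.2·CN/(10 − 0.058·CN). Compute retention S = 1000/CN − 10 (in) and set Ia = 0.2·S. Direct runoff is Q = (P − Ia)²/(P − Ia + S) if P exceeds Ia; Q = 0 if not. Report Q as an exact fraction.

CN(I) from CN(II)=36: (4.2·36)/(10 − 0.058·36) = 18900/989 ≈ 19.110
Max retention: S = 1000/(18900/989) − 10 = 8000/189 in (≈ 42.328 in)
Initial abstraction Ia = S/5 = (8000/189)/5 = 1600/189 ≈ 8.466 in
Excess rainfall: 9.690 − 8.466 = 1.224 in; P > Ia so Q > 0
Q: (23141/18900)² ÷ (823141/18900) = 535505881/15557364900 in (≈ 0.034 in)

Q = 535505881/15557364900 in ≈ 0.034 in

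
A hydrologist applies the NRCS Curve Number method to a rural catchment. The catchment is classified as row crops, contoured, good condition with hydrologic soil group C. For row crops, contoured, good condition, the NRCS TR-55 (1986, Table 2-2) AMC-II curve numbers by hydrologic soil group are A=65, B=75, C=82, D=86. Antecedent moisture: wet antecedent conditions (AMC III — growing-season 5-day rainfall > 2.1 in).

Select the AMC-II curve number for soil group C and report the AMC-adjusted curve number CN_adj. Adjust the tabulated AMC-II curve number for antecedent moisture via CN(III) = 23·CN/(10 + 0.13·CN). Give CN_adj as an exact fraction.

NRCS table: row crops, contoured, good condition, soil group C → CN(II) = 82
Wet (AMC III): CN(III) = 23·82/(10 + 0.13·82) = 1886/(1033/50) = 94300/1033 ≈ 91.288

CN_adj = 94300/1033 ≈ 91.288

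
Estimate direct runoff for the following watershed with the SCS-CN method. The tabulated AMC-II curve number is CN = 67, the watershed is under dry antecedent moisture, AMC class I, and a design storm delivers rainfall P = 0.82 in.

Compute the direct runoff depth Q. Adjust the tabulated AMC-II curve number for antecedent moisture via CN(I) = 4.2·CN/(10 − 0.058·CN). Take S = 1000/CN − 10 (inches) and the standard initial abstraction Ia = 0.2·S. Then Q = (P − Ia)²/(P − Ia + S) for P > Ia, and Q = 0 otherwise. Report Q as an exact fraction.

Q = 0 in ≈ 0.000 in

Adjust CN=67 to AMC I: 4.2·67/(10 − 0.058·67) → (1407/5) ÷ (3057/500) = 46900/1019 ≈ 46.026
Max retention: S = 1000/(46900/1019) − 10 = 5500/469 in (≈ 11.727 in)
Ia = 0.2·(5500/469) = 1100/469 in ≈ 2.345 in
P = 0.820 ≤ Ia = 2.345 in: entire storm abstracted, Q = 0.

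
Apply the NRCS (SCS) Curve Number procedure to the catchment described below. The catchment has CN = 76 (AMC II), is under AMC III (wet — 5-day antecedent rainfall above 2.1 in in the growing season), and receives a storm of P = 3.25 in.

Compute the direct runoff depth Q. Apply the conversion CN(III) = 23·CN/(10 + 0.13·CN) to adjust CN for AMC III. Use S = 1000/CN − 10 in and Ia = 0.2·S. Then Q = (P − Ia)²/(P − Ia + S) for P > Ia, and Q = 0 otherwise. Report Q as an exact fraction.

Q = 27050401/13286548 in ≈ 2.036 in

CN(III) from CN(II)=76: (23·76)/(10 + 0.13·76) = 43700/497 ≈ 87.928
Retention S: 1000/CN − 10 with CN=87.928 → S = 600/437 ≈ 1.373 in
Initial abstraction Ia = S/5 = (600/437)/5 = 120/437 ≈ 0.275 in
Since P=3.250 > Ia=0.275: effective rainfall P−Ia = 5201/1748 in
Q = (5201/1748)²/((5201/1748) + 600/437) = (27050401/3055504)/(7601/1748) = 27050401/13286548 in ≈ 2.036 in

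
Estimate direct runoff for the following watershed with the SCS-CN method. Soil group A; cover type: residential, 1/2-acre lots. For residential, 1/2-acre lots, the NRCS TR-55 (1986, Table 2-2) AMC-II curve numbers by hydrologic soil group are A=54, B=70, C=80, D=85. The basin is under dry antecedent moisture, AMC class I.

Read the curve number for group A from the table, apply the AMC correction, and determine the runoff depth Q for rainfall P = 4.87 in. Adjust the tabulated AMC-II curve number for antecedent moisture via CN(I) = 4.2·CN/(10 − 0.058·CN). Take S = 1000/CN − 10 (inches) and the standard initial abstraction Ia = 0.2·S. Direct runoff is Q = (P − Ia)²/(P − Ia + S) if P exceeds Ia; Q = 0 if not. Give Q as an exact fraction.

NRCS table: residential, 1/2-acre lots, soil group A → CN(II) = 54
CN(I) from CN(II)=54: (4.2·54)/(10 − 0.058·54) = 56700/1717 ≈ 33.023
S = 1000/(56700/1717) − 10 = 11500/567 in ≈ 20.282 in
Ia = 0.2·(11500/567) = 2300/567 in ≈ 4.056 in
P − Ia = 4.870 − 4.056 = 46129/56700 ≈ 0.814 in (> 0, runoff occurs)
Q: (46129/56700)² ÷ (1196129/56700) = 2127884641/67820514300 in (≈ 0.031 in)

Q = 2127884641/67820514300 in ≈ 0.031 in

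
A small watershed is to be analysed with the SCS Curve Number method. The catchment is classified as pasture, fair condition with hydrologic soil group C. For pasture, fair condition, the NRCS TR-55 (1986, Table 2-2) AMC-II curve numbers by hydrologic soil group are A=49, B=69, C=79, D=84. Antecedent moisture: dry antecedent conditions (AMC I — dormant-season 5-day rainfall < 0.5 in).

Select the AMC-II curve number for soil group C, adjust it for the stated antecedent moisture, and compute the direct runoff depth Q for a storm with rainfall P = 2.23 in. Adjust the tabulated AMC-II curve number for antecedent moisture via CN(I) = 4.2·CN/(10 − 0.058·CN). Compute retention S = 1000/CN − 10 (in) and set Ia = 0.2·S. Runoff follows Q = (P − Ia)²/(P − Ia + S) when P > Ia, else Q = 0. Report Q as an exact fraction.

NRCS table: pasture, fair condition, soil group C → CN(II) = 79
Adjust CN=79 to AMC I: 4.2·79/(10 − 0.058·79) → (1659/5) ÷ (2709/500) = 7900/129 ≈ 61.240
S = 1000/(7900/129) − 10 = 500/79 in ≈ 6.329 in
Ia = 0.2S: 0.2·6.329 = 1.266 in (exactly 100/79)
Excess rainfall: 2.230 − 1.266 = 0.964 in; P > Ia so Q > 0
Q = (7617/7900)²/((7617/7900) + 500/79) = (58018689/62410000)/(57617/7900) = 58018689/455174300 in ≈ 0.127 in

Q = 58018689/455174300 in ≈ 0.127 in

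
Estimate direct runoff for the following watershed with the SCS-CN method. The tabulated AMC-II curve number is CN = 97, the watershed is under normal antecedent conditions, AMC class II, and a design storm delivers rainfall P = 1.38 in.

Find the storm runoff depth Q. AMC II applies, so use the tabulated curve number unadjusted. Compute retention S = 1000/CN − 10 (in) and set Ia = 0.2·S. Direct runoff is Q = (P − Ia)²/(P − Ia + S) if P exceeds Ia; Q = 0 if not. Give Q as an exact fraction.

Average conditions: CN = 97 (no AMC adjustment).
S = 1000/97 − 10 = 30/97 in ≈ 0.309 in
Ia = 0.2·(30/97) = 6/97 in ≈ 0.062 in
Since P=1.380 > Ia=0.062: effective rainfall P−Ia = 6393/4850 in
Q: (6393/4850)² ÷ (7893/4850) = 4541161/4253450 in (≈ 1.068 in)

Q = 4541161/4253450 in ≈ 1.068 in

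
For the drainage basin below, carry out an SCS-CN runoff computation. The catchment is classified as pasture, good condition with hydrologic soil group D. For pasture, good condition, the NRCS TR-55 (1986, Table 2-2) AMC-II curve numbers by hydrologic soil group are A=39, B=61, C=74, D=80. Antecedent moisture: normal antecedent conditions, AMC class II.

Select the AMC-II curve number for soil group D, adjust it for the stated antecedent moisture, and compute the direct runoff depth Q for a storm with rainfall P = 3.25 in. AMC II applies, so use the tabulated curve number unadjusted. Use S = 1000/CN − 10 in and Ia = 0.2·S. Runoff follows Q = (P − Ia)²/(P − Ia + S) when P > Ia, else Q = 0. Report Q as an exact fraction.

Q = 121/84 in ≈ 1.440 in

NRCS table: pasture, good condition, soil group D → CN(II) = 80
AMC II — tabulated CN = 80 applies directly.
S = 1000/80 − 10 = 5/2 in ≈ 2.500 in
Initial abstraction Ia = S/5 = (5/2)/5 = 1/2 ≈ 0.500 in
Excess rainfall: 3.250 − 0.500 = 2.750 in; P > Ia so Q > 0
Q: (11/4)² ÷ (21/4) = 121/84 in (≈ 1.440 in)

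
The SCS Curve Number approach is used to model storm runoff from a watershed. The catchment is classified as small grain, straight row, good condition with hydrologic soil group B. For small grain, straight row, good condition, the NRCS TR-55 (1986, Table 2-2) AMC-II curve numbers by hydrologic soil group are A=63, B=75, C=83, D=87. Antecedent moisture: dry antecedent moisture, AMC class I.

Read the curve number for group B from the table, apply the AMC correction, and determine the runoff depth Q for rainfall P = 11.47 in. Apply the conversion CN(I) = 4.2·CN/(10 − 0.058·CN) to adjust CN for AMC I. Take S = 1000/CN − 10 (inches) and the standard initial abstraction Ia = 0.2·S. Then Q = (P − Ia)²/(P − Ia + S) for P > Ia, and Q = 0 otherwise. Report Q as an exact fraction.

NRCS table: small grain, straight row, good condition, soil group B → CN(II) = 75
Adjust CN=75 to AMC I: 4.2·75/(10 − 0.058·75) → 315 ÷ (113/20) = 6300/113 ≈ 55.752
Max retention: S = 1000/(6300/113) − 10 = 500/63 in (≈ 7.937 in)
Ia = 0.2·(500/63) = 100/63 in ≈ 1.587 in
P − Ia = 11.470 − 1.587 = 62261/6300 ≈ 9.883 in (> 0, runoff occurs)
Runoff Q = (P−Ia)²/(P−Ia+S) = (9.883)²/(9.883+7.937) = 3876432121/707244300 ≈ 5.481 in

Q = 3876432121/707244300 in ≈ 5.481 in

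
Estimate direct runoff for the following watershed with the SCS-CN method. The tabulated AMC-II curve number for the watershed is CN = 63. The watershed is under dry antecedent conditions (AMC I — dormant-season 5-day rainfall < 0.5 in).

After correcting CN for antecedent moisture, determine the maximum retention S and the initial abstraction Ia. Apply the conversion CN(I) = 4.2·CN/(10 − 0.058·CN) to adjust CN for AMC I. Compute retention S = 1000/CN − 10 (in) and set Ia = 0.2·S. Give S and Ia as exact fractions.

Dry (AMC I): CN(I) = 4.2·63/(10 − 0.058·63) = (1323/5)/(3173/500) = 132300/3173 ≈ 41.696
Retention S: 1000/CN − 10 with CN=41.696 → S = 18500/1323 ≈ 13.983 in
Ia = 0.2·(18500/1323) = 3700/1323 in ≈ 2.797 in

S = 18500/1323 in ≈ 13.983 in; Ia = 3700/1323 in ≈ 2.797 in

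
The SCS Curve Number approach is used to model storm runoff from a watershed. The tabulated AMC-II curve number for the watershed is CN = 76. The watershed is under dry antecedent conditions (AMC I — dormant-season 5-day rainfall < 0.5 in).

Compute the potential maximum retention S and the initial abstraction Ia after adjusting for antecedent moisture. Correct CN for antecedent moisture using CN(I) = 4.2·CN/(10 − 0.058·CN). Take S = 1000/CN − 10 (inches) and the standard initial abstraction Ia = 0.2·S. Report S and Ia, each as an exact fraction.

S = 1000/133 in ≈ 7.519 in; Ia = 200/133 in ≈ 1.504 in

CN(I) from CN(II)=76: (4.2·76)/(10 − 0.058·76) = 13300/233 ≈ 57.082
Max retention: S = 1000/(13300/233) − 10 = 1000/133 in (≈ 7.519 in)
Initial abstraction Ia = S/5 = (1000/133)/5 = 200/133 ≈ 1.504 in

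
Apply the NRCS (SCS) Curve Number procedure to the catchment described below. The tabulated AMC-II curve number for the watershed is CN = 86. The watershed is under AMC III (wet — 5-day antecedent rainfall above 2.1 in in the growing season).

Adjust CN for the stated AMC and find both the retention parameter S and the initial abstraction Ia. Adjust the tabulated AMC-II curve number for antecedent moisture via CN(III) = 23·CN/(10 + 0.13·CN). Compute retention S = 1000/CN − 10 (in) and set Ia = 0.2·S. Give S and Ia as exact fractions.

CN(III) from CN(II)=86: (23·86)/(10 + 0.13·86) = 98900/1059 ≈ 93.390
Max retention: S = 1000/(98900/1059) − 10 = 700/989 in (≈ 0.708 in)
Ia = 0.2S: 0.2·0.708 = 0.142 in (exactly 140/989)

S = 700/989 in ≈ 0.708 in; Ia = 140/989 in ≈ 0.142 in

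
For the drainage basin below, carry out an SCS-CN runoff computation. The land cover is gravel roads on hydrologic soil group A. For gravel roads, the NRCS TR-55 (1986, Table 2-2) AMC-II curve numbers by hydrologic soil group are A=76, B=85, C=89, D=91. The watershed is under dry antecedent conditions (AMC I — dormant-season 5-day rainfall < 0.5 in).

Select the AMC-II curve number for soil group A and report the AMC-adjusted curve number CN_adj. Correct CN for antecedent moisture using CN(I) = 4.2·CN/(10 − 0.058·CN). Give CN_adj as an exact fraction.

CN_adj = 13300/233 ≈ 57.082

NRCS table: gravel roads, soil group A → CN(II) = 76
Adjust CN=76 to AMC I: 4.2·76/(10 − 0.058·76) → (1596/5) ÷ (699/125) = 13300/233 ≈ 57.082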